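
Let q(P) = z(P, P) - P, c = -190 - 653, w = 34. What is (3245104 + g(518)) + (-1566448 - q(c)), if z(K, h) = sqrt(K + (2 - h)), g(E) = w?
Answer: 1677847 - sqrt(2) ≈ 1.6778e+6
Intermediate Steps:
g(E) = 34
z(K, h) = sqrt(2 + K - h)
c = -843
q(P) = sqrt(2) - P (q(P) = sqrt(2 + P - P) - P = sqrt(2) - P)
(3245104 + g(518)) + (-1566448 - q(c)) = (3245104 + 34) + (-1566448 - (sqrt(2) - 1*(-843))) = 3245138 + (-1566448 - (sqrt(2) + 843)) = 3245138 + (-1566448 - (843 + sqrt(2))) = 3245138 + (-1566448 + (-843 - sqrt(2))) = 3245138 + (-1567291 - sqrt(2)) = 1677847 - sqrt(2)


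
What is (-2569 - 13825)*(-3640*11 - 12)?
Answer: 656612488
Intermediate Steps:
(-2569 - 13825)*(-3640*11 - 12) = -16394*(-40040 - 12) = -16394*(-40052) = 656612488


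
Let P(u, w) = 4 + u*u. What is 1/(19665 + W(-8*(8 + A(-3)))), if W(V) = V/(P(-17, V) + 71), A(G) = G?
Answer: 91/1789505 ≈ 5.0852e-5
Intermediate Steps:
P(u, w) = 4 + u**2
W(V) = V/364 (W(V) = V/((4 + (-17)**2) + 71) = V/((4 + 289) + 71) = V/(293 + 71) = V/364)
1/(19665 + W(-8*(8 + A(-3)))) = 1/(19665 + (-8*(8 - 3))/364) = 1/(19665 + (-8*5)/364) = 1/(19665 + (1/364)*(-40)) = 1/(19665 - 10/91) = 1/(1789505/91) = 91/1789505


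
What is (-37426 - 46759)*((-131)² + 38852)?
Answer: -4715454405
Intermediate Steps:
(-37426 - 46759)*((-131)² + 38852) = -84185*(17161 + 38852) = -84185*56013 = -4715454405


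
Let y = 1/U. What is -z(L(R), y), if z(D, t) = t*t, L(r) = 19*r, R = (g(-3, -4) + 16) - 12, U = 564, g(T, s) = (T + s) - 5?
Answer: -1/318096 ≈ -3.1437e-6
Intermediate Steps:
g(T, s) = -5 + T + s
R = -8 (R = ((-5 - 3 - 4) + 16) - 12 = (-12 + 16) - 12 = 4 - 12 = -8)
y = 1/564 ≈ 0.0017731
z(D, t) = t**2
-z(L(R), y) = -(1/564)**2 = -1*1/318096 = -1/318096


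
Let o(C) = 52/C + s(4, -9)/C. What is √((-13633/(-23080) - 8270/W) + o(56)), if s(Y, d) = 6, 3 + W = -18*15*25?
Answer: √848407445682025110/545507340 ≈ 1.6885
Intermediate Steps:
W = -6753 (W = -3 - 18*15*25 = -3 - 270*25 = -3 - 6750 = -6753)
o(C) = 58/C (o(C) = 52/C + 6/C = 58/C)
√((-13633/(-23080) - 8270/W) + o(56)) = √((-13633/(-23080) - 8270/(-6753)) + 58/56) = √((-13633*(-1/23080) - 8270*(-1/6753)) + 58*(1/56)) = √((13633/23080 + 8270/6753) + 29/28) = √(282935249/155859240 + 29/28) = √(3110526233/1091014680) = √848407445682025110/545507340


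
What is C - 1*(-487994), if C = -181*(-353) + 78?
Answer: 551965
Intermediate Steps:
C = 63971 (C = 63893 + 78 = 63971)
C - 1*(-487994) = 63971 - 1*(-487994) = 63971 + 487994 = 551965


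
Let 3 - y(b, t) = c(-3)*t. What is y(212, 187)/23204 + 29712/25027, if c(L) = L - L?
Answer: 689512329/580726508 ≈ 1.1873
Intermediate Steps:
c(L) = 0
y(b, t) = 3 (y(b, t) = 3 - 0*t = 3 - 1*0 = 3 + 0 = 3)
y(212, 187)/23204 + 29712/25027 = 3/23204 + 29712/25027 = 689512329/580726508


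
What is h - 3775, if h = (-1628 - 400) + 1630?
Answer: -4173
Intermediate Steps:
h = -398 (h = -2028 + 1630 = -398)
h - 3775 = -398 - 3775 = -4173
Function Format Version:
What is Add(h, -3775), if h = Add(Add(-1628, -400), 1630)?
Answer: -4173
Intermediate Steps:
h = -398 (h = Add(-2028, 1630) = -398)
Add(h, -3775) = Add(-398, -3775) = -4173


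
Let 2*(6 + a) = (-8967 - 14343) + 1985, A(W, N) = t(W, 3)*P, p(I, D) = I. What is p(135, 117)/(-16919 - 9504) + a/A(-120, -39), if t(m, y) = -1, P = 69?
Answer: 563768921/3646374 ≈ 154.61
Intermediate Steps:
A(W, N) = -69 (A(W, N) = -1*69 = -69)
a = -21337/2 (a = -6 + ((-8967 - 14343) + 1985)/2 = -6 + (-23310 + 1985)/2 = -6 + (½)*(-21325) = -6 - 21325/2 = -21337/2 ≈ -10669.)
p(135, 117)/(-16919 - 9504) + a/A(-120, -39) = 135/(-16919 - 9504) - 21337/2/(-69) = 135/(-26423) - 21337/2*(-1/69) = 135*(-1/26423) + 21337/138 = -135/26423 + 21337/138 = 563768921/3646374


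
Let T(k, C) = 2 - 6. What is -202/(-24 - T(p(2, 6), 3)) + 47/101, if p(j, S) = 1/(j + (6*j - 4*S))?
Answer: 10671/1010 ≈ 10.565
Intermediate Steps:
p(j, S) = 1/(-4*S + 7*j) (p(j, S) = 1/(j + (-4*S + 6*j)) = 1/(-4*S + 7*j))
T(k, C) = -4
-202/(-24 - T(p(2, 6), 3)) + 47/101 = -202/(-24 - 1*(-4)) + 47/101 = -202/(-24 + 4) + 47*(1/101) = -202/(-20) + 47/101 = -202*(-1/20) + 47/101 = 101/10 + 47/101 = 10671/1010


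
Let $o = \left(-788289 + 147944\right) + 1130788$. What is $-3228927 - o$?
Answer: $-3719370$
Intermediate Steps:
$o = 490443$ ($o = -640345 + 1130788 = 490443$)
$-3228927 - o = -3228927 - 490443 = -3719370$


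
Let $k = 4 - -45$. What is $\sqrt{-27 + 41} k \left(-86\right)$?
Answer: $- 4214 \sqrt{14} \approx -15767.0$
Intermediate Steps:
$k = 49$ ($k = 4 + 45 = 49$)
$\sqrt{-27 + 41} k \left(-86\right) = \sqrt{-27 + 41} \cdot 49 \left(-86\right) = \sqrt{14} \cdot 49 \left(-86\right) = 49 \sqrt{14} \left(-86\right) = - 4214 \sqrt{14}$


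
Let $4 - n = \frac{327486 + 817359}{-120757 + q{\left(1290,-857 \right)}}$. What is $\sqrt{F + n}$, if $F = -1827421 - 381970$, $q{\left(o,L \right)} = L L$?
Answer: $\frac{i \sqrt{2568195464311167}}{34094} \approx 1486.4 i$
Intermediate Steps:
$q{\left(o,L \right)} = L^{2}$
$n = \frac{145547}{68188}$ ($n = 4 - \frac{327486 + 817359}{-120757 + \left(-857\right)^{2}} = 4 - \frac{1144845}{-120757 + 734449} = 4 - \frac{1144845}{613692} = 4 - 1144845 \cdot \frac{1}{613692} = 4 - \frac{127205}{68188} = \frac{145547}{68188} \approx 2.1345$)
$F = -2209391$ ($F = -1827421 - 381970 = -2209391$)
$\sqrt{F + n} = \sqrt{-2209391 + \frac{145547}{68188}} = \sqrt{- \frac{150653807961}{68188}} = \frac{i \sqrt{2568195464311167}}{34094}$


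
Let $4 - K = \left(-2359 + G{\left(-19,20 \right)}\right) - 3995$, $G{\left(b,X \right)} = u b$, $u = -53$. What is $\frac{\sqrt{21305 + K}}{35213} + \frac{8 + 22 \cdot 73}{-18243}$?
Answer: $- \frac{538}{6081} + \frac{28 \sqrt{34}}{35213} \approx -0.083836$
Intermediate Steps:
$G{\left(b,X \right)} = - 53 b$
$K = 5351$ ($K = 4 - \left(\left(-2359 - -1007\right) - 3995\right) = 4 - \left(\left(-2359 + 1007\right) - 3995\right) = 4 - \left(-1352 - 3995\right) = 4 - -5347 = 4 + 5347 = 5351$)
$\frac{\sqrt{21305 + K}}{35213} + \frac{8 + 22 \cdot 73}{-18243} = \frac{\sqrt{21305 + 5351}}{35213} + \frac{8 + 22 \cdot 73}{-18243} = \sqrt{26656} \cdot \frac{1}{35213} + \left(8 + 1606\right) \left(- \frac{1}{18243}\right) = 28 \sqrt{34} \cdot \frac{1}{35213} + 1614 \left(- \frac{1}{18243}\right) = \frac{28 \sqrt{34}}{35213} - \frac{538}{6081} = - \frac{538}{6081} + \frac{28 \sqrt{34}}{35213}$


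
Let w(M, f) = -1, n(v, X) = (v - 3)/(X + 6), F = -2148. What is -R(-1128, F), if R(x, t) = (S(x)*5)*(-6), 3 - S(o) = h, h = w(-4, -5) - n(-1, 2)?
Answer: 105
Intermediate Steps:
n(v, X) = (-3 + v)/(6 + X)
h = -½ (h = -1 - (-3 - 1)/(6 + 2) = -1 - (-4)/8 = -1 - 1*(-½) = -1 + ½ = -½ ≈ -0.50000)
S(o) = 7/2 (S(o) = 3 - 1*(-½) = 3 + ½ = 7/2)
R(x, t) = -105 (R(x, t) = ((7/2)*5)*(-6) = (35/2)*(-6) = -105)
-R(-1128, F) = -1*(-105) = 105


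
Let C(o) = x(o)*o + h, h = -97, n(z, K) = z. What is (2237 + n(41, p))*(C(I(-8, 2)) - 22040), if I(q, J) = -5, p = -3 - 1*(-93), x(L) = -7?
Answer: -50348356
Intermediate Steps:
p = 90 (p = -3 + 93 = 90)
C(o) = -97 - 7*o (C(o) = -7*o - 97 = -97 - 7*o)
(2237 + n(41, p))*(C(I(-8, 2)) - 22040) = (2237 + 41)*((-97 - 7*(-5)) - 22040) = 2278*((-97 + 35) - 22040) = 2278*(-62 - 22040) = 2278*(-22102) = -50348356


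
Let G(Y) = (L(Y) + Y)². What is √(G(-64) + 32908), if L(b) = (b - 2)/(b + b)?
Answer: √151299137/64 ≈ 192.19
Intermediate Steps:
L(b) = (-2 + b)/(2*b) (L(b) = (-2 + b)/((2*b)) = (-2 + b)*(1/(2*b)) = (-2 + b)/(2*b))
G(Y) = (Y + (-2 + Y)/(2*Y))² (G(Y) = ((-2 + Y)/(2*Y) + Y)² = (Y + (-2 + Y)/(2*Y))²)
√(G(-64) + 32908) = √((¼)*(-2 - 64 + 2*(-64)²)²/(-64)² + 32908) = √((¼)*(1/4096)*(-2 - 64 + 2*4096)² + 32908) = √((¼)*(1/4096)*(-2 - 64 + 8192)² + 32908) = √((¼)*(1/4096)*8126² + 32908) = √((¼)*(1/4096)*66031876 + 32908) = √(16507969/4096 + 32908) = √(151299137/4096) = √151299137/64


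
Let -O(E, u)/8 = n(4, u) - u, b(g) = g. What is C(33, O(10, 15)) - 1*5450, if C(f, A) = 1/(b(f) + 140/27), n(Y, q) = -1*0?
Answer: -5618923/1031 ≈ -5450.0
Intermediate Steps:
n(Y, q) = 0
O(E, u) = 8*u (O(E, u) = -8*(0 - u) = -(-8)*u = 8*u)
C(f, A) = 1/(140/27 + f) (C(f, A) = 1/(f + 140/27) = 1/(140/27 + f))
C(33, O(10, 15)) - 1*5450 = 27/(140 + 27*33) - 1*5450 = 27/(140 + 891) - 5450 = 27/1031 - 5450 = -5618923/1031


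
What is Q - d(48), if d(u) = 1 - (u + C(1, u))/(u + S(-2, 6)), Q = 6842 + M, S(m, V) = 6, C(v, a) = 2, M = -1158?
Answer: 153466/27 ≈ 5683.9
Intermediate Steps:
Q = 5684 (Q = 6842 - 1158 = 5684)
d(u) = 1 - (2 + u)/(6 + u) (d(u) = 1 - (u + 2)/(u + 6) = 1 - (2 + u)/(6 + u))
Q - d(48) = 5684 - 4/(6 + 48) = 5684 - 4/54 = 5684 - 1*2/27 = 5684 - 2/27 = 153466/27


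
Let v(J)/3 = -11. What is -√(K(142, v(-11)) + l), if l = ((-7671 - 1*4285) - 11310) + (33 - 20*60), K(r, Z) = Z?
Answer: -I*√24466 ≈ -156.42*I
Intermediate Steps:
v(J) = -33 (v(J) = 3*(-11) = -33)
l = -24433 (l = ((-7671 - 4285) - 11310) + (33 - 1200) = (-11956 - 11310) - 1167 = -23266 - 1167 = -24433)
-√(K(142, v(-11)) + l) = -√(-33 - 24433) = -√(-24466) = -I*√24466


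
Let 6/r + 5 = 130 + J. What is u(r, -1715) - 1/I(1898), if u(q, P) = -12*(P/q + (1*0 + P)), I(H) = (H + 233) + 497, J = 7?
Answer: 1243937519/2628 ≈ 4.7334e+5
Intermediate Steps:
r = 1/22 (r = 6/(-5 + (130 + 7)) = 6/(-5 + 137) = 6/132 = 6*(1/132) = 1/22 ≈ 0.045455)
I(H) = 730 + H (I(H) = (233 + H) + 497 = 730 + H)
u(q, P) = -12*P - 12*P/q (u(q, P) = -12*(P/q + (0 + P)) = -12*(P/q + P) = -12*(P + P/q) = -12*P - 12*P/q)
u(r, -1715) - 1/I(1898) = -12*(-1715)*(1 + 1/22)/1/22 - 1/(730 + 1898) = -12*(-1715)*22*23/22 - 1/2628 = 473340 - 1*1/2628 = 473340 - 1/2628 = 1243937519/2628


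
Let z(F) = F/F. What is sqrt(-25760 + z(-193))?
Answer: I*sqrt(25759) ≈ 160.5*I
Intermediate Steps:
z(F) = 1
sqrt(-25760 + z(-193)) = sqrt(-25760 + 1) = sqrt(-25759) = I*sqrt(25759)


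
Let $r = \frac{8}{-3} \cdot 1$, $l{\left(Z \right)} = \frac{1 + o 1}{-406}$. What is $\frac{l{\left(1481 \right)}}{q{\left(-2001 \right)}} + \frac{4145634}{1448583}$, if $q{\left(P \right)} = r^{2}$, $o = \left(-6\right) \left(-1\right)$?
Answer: $\frac{5125185387}{1792380032} \approx 2.8594$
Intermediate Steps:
$o = 6$
$l{\left(Z \right)} = - \frac{1}{58}$ ($l{\left(Z \right)} = \frac{1 + 6 \cdot 1}{-406} = \left(1 + 6\right) \left(- \frac{1}{406}\right) = 7 \left(- \frac{1}{406}\right) = - \frac{1}{58}$)
$r = - \frac{8}{3}$ ($r = 8 \left(- \frac{1}{3}\right) 1 = \left(- \frac{8}{3}\right) 1 = - \frac{8}{3} \approx -2.6667$)
$q{\left(P \right)} = \frac{64}{9}$ ($q{\left(P \right)} = \left(- \frac{8}{3}\right)^{2} = \frac{64}{9}$)
$\frac{l{\left(1481 \right)}}{q{\left(-2001 \right)}} + \frac{4145634}{1448583} = - \frac{1}{58 \cdot \frac{64}{9}} + \frac{4145634}{1448583} = \left(- \frac{1}{58}\right) \frac{9}{64} + 4145634 \cdot \frac{1}{1448583} = - \frac{9}{3712} + \frac{1381878}{482861} = \frac{5125185387}{1792380032}$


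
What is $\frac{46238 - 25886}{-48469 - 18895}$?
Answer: $- \frac{5088}{16841} \approx -0.30212$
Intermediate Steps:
$\frac{46238 - 25886}{-48469 - 18895} = \frac{20352}{-67364} = 20352 \left(- \frac{1}{67364}\right) = - \frac{5088}{16841}$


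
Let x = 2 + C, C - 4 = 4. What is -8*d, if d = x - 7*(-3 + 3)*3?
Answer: -80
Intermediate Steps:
C = 8 (C = 4 + 4 = 8)
x = 10 (x = 2 + 8 = 10)
d = 10 (d = 10 - 7*(-3 + 3)*3 = 10 - 0*3 = 10 - 7*0 = 10 + 0 = 10)
-8*d = -8*10 = -80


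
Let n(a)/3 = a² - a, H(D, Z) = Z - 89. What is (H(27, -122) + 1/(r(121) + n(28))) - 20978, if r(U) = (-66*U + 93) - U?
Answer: -121751995/5746 ≈ -21189.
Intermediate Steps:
H(D, Z) = -89 + Z
r(U) = 93 - 67*U (r(U) = (93 - 66*U) - U = 93 - 67*U)
n(a) = -3*a + 3*a² (n(a) = 3*(a² - a) = -3*a + 3*a²)
(H(27, -122) + 1/(r(121) + n(28))) - 20978 = ((-89 - 122) + 1/((93 - 67*121) + 3*28*(-1 + 28))) - 20978 = (-211 + 1/((93 - 8107) + 3*28*27)) - 20978 = (-211 + 1/(-8014 + 2268)) - 20978 = (-211 + 1/(-5746)) - 20978 = (-211 - 1/5746) - 20978 = -1212407/5746 - 20978 = -121751995/5746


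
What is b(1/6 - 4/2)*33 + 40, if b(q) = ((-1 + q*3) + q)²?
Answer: 6995/3 ≈ 2331.7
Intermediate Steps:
b(q) = (-1 + 4*q)² (b(q) = ((-1 + 3*q) + q)² = (-1 + 4*q)²)
b(1/6 - 4/2)*33 + 40 = (-1 + 4*(1/6 - 4/2))²*33 + 40 = (-1 + 4*(1*(⅙) - 4*½))²*33 + 40 = (-1 + 4*(⅙ - 2))²*33 + 40 = (-1 + 4*(-11/6))²*33 + 40 = (-1 - 22/3)²*33 + 40 = (-25/3)²*33 + 40 = (625/9)*33 + 40 = 6875/3 + 40 = 6995/3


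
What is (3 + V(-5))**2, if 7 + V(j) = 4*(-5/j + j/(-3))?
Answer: 400/9 ≈ 44.444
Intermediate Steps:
V(j) = -7 - 20/j - 4*j/3 (V(j) = -7 + 4*(-5/j + j/(-3)) = -7 + 4*(-5/j + j*(-1/3)) = -7 + 4*(-5/j - j/3) = -7 + (-20/j - 4*j/3) = -7 - 20/j - 4*j/3)
(3 + V(-5))**2 = (3 + (-7 - 20/(-5) - 4/3*(-5)))**2 = (3 + (-7 - 20*(-1/5) + 20/3))**2 = (3 + (-7 + 4 + 20/3))**2 = (3 + 11/3)**2 = (20/3)**2 = 400/9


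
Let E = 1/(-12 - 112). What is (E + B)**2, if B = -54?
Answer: 44849809/15376 ≈ 2916.9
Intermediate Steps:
E = -1/124 (E = 1/(-124) = -1/124 ≈ -0.0080645)
(E + B)**2 = (-1/124 - 54)**2 = (-6697/124)**2 = 44849809/15376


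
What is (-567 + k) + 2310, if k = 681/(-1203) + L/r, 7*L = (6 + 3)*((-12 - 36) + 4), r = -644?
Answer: 787492631/451927 ≈ 1742.5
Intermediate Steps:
L = -396/7 (L = ((6 + 3)*((-12 - 36) + 4))/7 = (9*(-48 + 4))/7 = (9*(-44))/7 = (1/7)*(-396) = -396/7 ≈ -56.571)
k = -216130/451927 (k = 681/(-1203) - 396/7/(-644) = 681*(-1/1203) - 396/7*(-1/644) = -227/401 + 99/1127 = -216130/451927 ≈ -0.47824)
(-567 + k) + 2310 = (-567 - 216130/451927) + 2310 = -256458739/451927 + 2310 = 787492631/451927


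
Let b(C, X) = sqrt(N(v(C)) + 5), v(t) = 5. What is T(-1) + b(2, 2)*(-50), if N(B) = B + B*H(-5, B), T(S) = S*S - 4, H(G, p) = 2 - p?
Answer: -3 - 50*I*sqrt(5) ≈ -3.0 - 111.8*I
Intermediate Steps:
T(S) = -4 + S**2 (T(S) = S**2 - 4 = -4 + S**2)
N(B) = B + B*(2 - B)
b(C, X) = I*sqrt(5) (b(C, X) = sqrt(5*(3 - 1*5) + 5) = sqrt(5*(3 - 5) + 5) = sqrt(5*(-2) + 5) = sqrt(-10 + 5) = sqrt(-5) = I*sqrt(5))
T(-1) + b(2, 2)*(-50) = (-4 + (-1)**2) + (I*sqrt(5))*(-50) = (-4 + 1) - 50*I*sqrt(5) = -3 - 50*I*sqrt(5)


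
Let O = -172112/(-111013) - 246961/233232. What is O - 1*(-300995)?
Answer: 7793310256040411/25891784016 ≈ 3.0100e+5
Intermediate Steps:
O = 12726144491/25891784016 (O = -172112*(-1/111013) - 246961*1/233232 = 172112/111013 - 246961/233232 = 12726144491/25891784016 ≈ 0.49151)
O - 1*(-300995) = 12726144491/25891784016 - 1*(-300995) = 12726144491/25891784016 + 300995 = 7793310256040411/25891784016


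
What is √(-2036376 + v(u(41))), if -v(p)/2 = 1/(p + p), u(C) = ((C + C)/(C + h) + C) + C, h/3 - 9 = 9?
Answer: I*√1971733291941/984 ≈ 1427.0*I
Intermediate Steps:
h = 54 (h = 27 + 3*9 = 27 + 27 = 54)
u(C) = 2*C + 2*C/(54 + C) (u(C) = ((C + C)/(C + 54) + C) + C = ((2*C)/(54 + C) + C) + C = (2*C/(54 + C) + C) + C = (C + 2*C/(54 + C)) + C = 2*C + 2*C/(54 + C))
v(p) = -1/p (v(p) = -2/(p + p) = -2*1/(2*p) = -1/p)
√(-2036376 + v(u(41))) = √(-2036376 - 1/(2*41*(55 + 41)/(54 + 41))) = √(-2036376 - 1/(2*41*96/95)) = √(-2036376 - 1/(2*41*(1/95)*96)) = √(-2036376 - 1/7872/95) = √(-2036376 - 1*95/7872) = √(-2036376 - 95/7872) = √(-16030351967/7872) = I*√1971733291941/984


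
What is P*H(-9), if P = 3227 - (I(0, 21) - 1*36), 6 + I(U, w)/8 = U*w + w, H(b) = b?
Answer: -28287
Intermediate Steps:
I(U, w) = -48 + 8*w + 8*U*w (I(U, w) = -48 + 8*(U*w + w) = -48 + 8*(w + U*w) = -48 + (8*w + 8*U*w) = -48 + 8*w + 8*U*w)
P = 3143 (P = 3227 - ((-48 + 8*21 + 8*0*21) - 1*36) = 3227 - ((-48 + 168 + 0) - 36) = 3227 - (120 - 36) = 3227 - 1*84 = 3227 - 84 = 3143)
P*H(-9) = 3143*(-9) = -28287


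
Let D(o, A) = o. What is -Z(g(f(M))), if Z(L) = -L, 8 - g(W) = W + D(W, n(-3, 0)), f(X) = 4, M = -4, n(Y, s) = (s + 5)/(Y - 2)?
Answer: 0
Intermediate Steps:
n(Y, s) = (5 + s)/(-2 + Y)
g(W) = 8 - 2*W (g(W) = 8 - (W + W) = 8 - 2*W)
-Z(g(f(M))) = -(-1)*(8 - 2*4) = -(-1)*(8 - 8) = -(-1)*0 = -1*0 = 0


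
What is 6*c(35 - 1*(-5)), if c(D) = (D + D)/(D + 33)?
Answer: 480/73 ≈ 6.5753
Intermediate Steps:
c(D) = 2*D/(33 + D) (c(D) = (2*D)/(33 + D) = 2*D/(33 + D))
6*c(35 - 1*(-5)) = 6*(2*(35 - 1*(-5))/(33 + (35 - 1*(-5)))) = 6*(2*(35 + 5)/(33 + (35 + 5))) = 6*(2*40/(33 + 40)) = 6*(2*40/73) = 6*(2*40*(1/73)) = 6*(80/73) = 480/73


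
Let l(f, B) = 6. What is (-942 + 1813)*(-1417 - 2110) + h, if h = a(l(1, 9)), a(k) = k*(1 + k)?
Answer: -3071975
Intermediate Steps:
h = 42 (h = 6*(1 + 6) = 6*7 = 42)
(-942 + 1813)*(-1417 - 2110) + h = (-942 + 1813)*(-1417 - 2110) + 42 = 871*(-3527) + 42 = -3072017 + 42 = -3071975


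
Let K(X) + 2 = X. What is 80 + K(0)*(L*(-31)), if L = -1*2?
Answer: -44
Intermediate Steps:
K(X) = -2 + X
L = -2
80 + K(0)*(L*(-31)) = 80 + (-2 + 0)*(-2*(-31)) = 80 - 2*62 = 80 - 124 = -44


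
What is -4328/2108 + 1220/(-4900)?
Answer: -297237/129115 ≈ -2.3021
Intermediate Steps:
-4328/2108 + 1220/(-4900) = -4328*1/2108 + 1220*(-1/4900) = -1082/527 - 61/245 = -297237/129115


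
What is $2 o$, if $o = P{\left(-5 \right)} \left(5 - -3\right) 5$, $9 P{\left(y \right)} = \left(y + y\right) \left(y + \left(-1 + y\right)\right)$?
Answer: $\frac{8800}{9} \approx 977.78$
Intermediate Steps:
$P{\left(y \right)} = \frac{2 y \left(-1 + 2 y\right)}{9}$ ($P{\left(y \right)} = \frac{\left(y + y\right) \left(y + \left(-1 + y\right)\right)}{9} = \frac{2 y \left(-1 + 2 y\right)}{9}$)
$o = \frac{4400}{9}$ ($o = \frac{2}{9} \left(-5\right) \left(-1 + 2 \left(-5\right)\right) \left(5 - -3\right) 5 = \frac{2}{9} \left(-5\right) \left(-1 - 10\right) \left(5 + 3\right) 5 = \frac{2}{9} \left(-5\right) \left(-11\right) 8 \cdot 5 = \frac{110}{9} \cdot 8 \cdot 5 = \frac{880}{9} \cdot 5 = \frac{4400}{9} \approx 488.89$)
$2 o = 2 \cdot \frac{4400}{9} = \frac{8800}{9}$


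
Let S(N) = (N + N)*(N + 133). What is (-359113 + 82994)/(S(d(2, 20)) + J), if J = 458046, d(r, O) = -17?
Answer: -276119/454102 ≈ -0.60806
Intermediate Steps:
S(N) = 2*N*(133 + N) (S(N) = (2*N)*(133 + N) = 2*N*(133 + N))
(-359113 + 82994)/(S(d(2, 20)) + J) = (-359113 + 82994)/(2*(-17)*(133 - 17) + 458046) = -276119/(2*(-17)*116 + 458046) = -276119/(-3944 + 458046) = -276119/454102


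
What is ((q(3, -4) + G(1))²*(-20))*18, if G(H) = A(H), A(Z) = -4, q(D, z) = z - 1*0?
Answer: -23040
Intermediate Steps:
q(D, z) = z (q(D, z) = z + 0 = z)
G(H) = -4
((q(3, -4) + G(1))²*(-20))*18 = ((-4 - 4)²*(-20))*18 = ((-8)²*(-20))*18 = (64*(-20))*18 = -1280*18 = -23040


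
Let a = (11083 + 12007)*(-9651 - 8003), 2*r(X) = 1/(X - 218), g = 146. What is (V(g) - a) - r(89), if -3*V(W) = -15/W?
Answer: 3838659808979/9417 ≈ 4.0763e+8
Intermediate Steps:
r(X) = 1/(2*(-218 + X)) (r(X) = 1/(2*(X - 218)) = 1/(2*(-218 + X)))
V(W) = 5/W (V(W) = -(-5)/W = 5/W)
a = -407630860 (a = 23090*(-17654) = -407630860)
(V(g) - a) - r(89) = (5/146 - 1*(-407630860)) - 1/(2*(-218 + 89)) = (5*(1/146) + 407630860) - 1/(2*(-129)) = (5/146 + 407630860) - (-1)/(2*129) = 59514105565/146 - 1*(-1/258) = 59514105565/146 + 1/258 = 3838659808979/9417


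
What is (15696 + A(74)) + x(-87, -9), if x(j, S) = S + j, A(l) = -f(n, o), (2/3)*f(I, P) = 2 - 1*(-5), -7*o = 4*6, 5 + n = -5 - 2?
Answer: 31179/2 ≈ 15590.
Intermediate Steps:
n = -12 (n = -5 + (-5 - 2) = -5 - 7 = -12)
o = -24/7 (o = -4*6/7 = -⅐*24 = -24/7 ≈ -3.4286)
f(I, P) = 21/2 (f(I, P) = 3*(2 - 1*(-5))/2 = 3*(2 + 5)/2 = (3/2)*7 = 21/2)
A(l) = -21/2 (A(l) = -1*21/2 = -21/2)
(15696 + A(74)) + x(-87, -9) = (15696 - 21/2) + (-9 - 87) = 31371/2 - 96 = 31179/2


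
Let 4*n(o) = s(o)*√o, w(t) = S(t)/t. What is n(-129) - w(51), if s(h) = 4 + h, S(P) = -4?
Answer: 4/51 - 125*I*√129/4 ≈ 0.078431 - 354.93*I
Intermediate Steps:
w(t) = -4/t
n(o) = √o*(4 + o)/4 (n(o) = ((4 + o)*√o)/4 = (√o*(4 + o))/4 = √o*(4 + o)/4)
n(-129) - w(51) = √(-129)*(4 - 129)/4 - (-4)/51 = (¼)*(I*√129)*(-125) - (-4)/51 = -125*I*√129/4 - 1*(-4/51) = -125*I*√129/4 + 4/51 = 4/51 - 125*I*√129/4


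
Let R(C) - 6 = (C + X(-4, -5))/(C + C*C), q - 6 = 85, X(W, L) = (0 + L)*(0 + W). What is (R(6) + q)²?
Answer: 4202500/441 ≈ 9529.5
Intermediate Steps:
X(W, L) = L*W
q = 91 (q = 6 + 85 = 91)
R(C) = 6 + (20 + C)/(C + C²) (R(C) = 6 + (C - 5*(-4))/(C + C*C) = 6 + (C + 20)/(C + C²) = 6 + (20 + C)/(C + C²))
(R(6) + q)² = ((20 + 6*6² + 7*6)/(6*(1 + 6)) + 91)² = ((⅙)*(20 + 6*36 + 42)/7 + 91)² = ((⅙)*(⅐)*(20 + 216 + 42) + 91)² = ((⅙)*(⅐)*278 + 91)² = (139/21 + 91)² = (2050/21)² = 4202500/441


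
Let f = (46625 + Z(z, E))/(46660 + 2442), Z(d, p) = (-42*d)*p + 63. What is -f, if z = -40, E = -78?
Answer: 42176/24551 ≈ 1.7179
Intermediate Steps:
Z(d, p) = 63 - 42*d*p (Z(d, p) = -42*d*p + 63 = 63 - 42*d*p)
f = -42176/24551 (f = (46625 + (63 - 42*(-40)*(-78)))/(46660 + 2442) = (46625 + (63 - 131040))/49102 = (46625 - 130977)*(1/49102) = -84352*1/49102 = -42176/24551 ≈ -1.7179)
-f = -1*(-42176/24551) = 42176/24551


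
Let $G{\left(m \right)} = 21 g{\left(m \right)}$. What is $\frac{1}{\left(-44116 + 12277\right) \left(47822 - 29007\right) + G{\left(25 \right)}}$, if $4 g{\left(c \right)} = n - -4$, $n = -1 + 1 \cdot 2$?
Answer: $- \frac{4}{2396203035} \approx -1.6693 \cdot 10^{-9}$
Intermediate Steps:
$n = 1$ ($n = -1 + 2 = 1$)
$g{\left(c \right)} = \frac{5}{4}$ ($g{\left(c \right)} = \frac{1 - -4}{4} = \frac{1 + 4}{4} = \frac{1}{4} \cdot 5 = \frac{5}{4}$)
$G{\left(m \right)} = \frac{105}{4}$ ($G{\left(m \right)} = 21 \cdot \frac{5}{4} = \frac{105}{4}$)
$\frac{1}{\left(-44116 + 12277\right) \left(47822 - 29007\right) + G{\left(25 \right)}} = \frac{1}{\left(-44116 + 12277\right) \left(47822 - 29007\right) + \frac{105}{4}} = \frac{1}{\left(-31839\right) 18815 + \frac{105}{4}} = \frac{1}{-599050785 + \frac{105}{4}} = \frac{1}{- \frac{2396203035}{4}} = - \frac{4}{2396203035}$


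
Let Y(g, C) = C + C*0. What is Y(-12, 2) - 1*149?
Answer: -147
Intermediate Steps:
Y(g, C) = C (Y(g, C) = C + 0 = C)
Y(-12, 2) - 1*149 = 2 - 1*149 = 2 - 149 = -147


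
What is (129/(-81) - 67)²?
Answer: 3429904/729 ≈ 4704.9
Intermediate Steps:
(129/(-81) - 67)² = (129*(-1/81) - 67)² = (-43/27 - 67)² = (-1852/27)² = 3429904/729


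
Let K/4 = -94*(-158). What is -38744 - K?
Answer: -98152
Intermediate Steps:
K = 59408 (K = 4*(-94*(-158)) = 4*14852 = 59408)
-38744 - K = -38744 - 1*59408 = -38744 - 59408 = -98152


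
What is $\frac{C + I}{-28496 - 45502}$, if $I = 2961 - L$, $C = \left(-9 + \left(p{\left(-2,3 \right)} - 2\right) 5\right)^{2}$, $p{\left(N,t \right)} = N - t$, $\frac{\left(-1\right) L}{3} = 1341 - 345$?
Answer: $- \frac{7885}{73998} \approx -0.10656$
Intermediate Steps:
$L = -2988$ ($L = - 3 \left(1341 - 345\right) = \left(-3\right) 996 = -2988$)
$C = 1936$ ($C = \left(-9 + \left(\left(-2 - 3\right) - 2\right) 5\right)^{2} = \left(-9 + \left(-5 - 2\right) 5\right)^{2} = \left(-9 - 35\right)^{2} = \left(-44\right)^{2} = 1936$)
$I = 5949$ ($I = 2961 - -2988 = 2961 + 2988 = 5949$)
$\frac{C + I}{-28496 - 45502} = \frac{1936 + 5949}{-28496 - 45502} = \frac{7885}{-73998} = 7885 \left(- \frac{1}{73998}\right) = - \frac{7885}{73998}$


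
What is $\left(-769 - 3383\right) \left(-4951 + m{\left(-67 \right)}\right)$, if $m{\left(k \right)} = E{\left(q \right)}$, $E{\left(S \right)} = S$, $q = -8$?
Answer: $20589768$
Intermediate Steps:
$m{\left(k \right)} = -8$
$\left(-769 - 3383\right) \left(-4951 + m{\left(-67 \right)}\right) = \left(-769 - 3383\right) \left(-4951 - 8\right) = \left(-4152\right) \left(-4959\right) = 20589768$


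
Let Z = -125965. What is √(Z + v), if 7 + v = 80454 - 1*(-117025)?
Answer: √71507 ≈ 267.41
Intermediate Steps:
v = 197472 (v = -7 + (80454 - 1*(-117025)) = -7 + (80454 + 117025) = -7 + 197479 = 197472)
√(Z + v) = √(-125965 + 197472) = √71507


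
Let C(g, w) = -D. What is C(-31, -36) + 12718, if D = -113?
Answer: 12831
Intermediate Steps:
C(g, w) = 113 (C(g, w) = -1*(-113) = 113)
C(-31, -36) + 12718 = 113 + 12718 = 12831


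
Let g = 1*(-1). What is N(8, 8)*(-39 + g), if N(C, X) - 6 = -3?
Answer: -120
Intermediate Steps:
N(C, X) = 3 (N(C, X) = 6 - 3 = 3)
g = -1
N(8, 8)*(-39 + g) = 3*(-39 - 1) = 3*(-40) = -120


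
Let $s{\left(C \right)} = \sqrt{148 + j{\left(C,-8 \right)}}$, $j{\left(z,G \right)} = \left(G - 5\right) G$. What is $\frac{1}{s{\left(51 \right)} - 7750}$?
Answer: $- \frac{3875}{30031124} - \frac{3 \sqrt{7}}{30031124} \approx -0.0001293$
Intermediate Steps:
$j{\left(z,G \right)} = G \left(-5 + G\right)$ ($j{\left(z,G \right)} = \left(-5 + G\right) G = G \left(-5 + G\right)$)
$s{\left(C \right)} = 6 \sqrt{7}$ ($s{\left(C \right)} = \sqrt{148 - 8 \left(-5 - 8\right)} = \sqrt{148 - -104} = \sqrt{148 + 104} = \sqrt{252} = 6 \sqrt{7}$)
$\frac{1}{s{\left(51 \right)} - 7750} = \frac{1}{6 \sqrt{7} - 7750} = \frac{1}{-7750 + 6 \sqrt{7}}$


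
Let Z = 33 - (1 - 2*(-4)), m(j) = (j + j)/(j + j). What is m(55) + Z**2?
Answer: 577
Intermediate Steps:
m(j) = 1 (m(j) = (2*j)/((2*j)) = (2*j)*(1/(2*j)) = 1)
Z = 24 (Z = 33 - (1 + 8) = 33 - 1*9 = 33 - 9 = 24)
m(55) + Z**2 = 1 + 24**2 = 1 + 576 = 577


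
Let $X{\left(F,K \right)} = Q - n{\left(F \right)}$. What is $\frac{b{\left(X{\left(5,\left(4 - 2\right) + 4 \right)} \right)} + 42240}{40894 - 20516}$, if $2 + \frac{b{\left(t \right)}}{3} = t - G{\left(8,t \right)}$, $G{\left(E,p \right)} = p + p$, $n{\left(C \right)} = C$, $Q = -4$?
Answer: $\frac{42261}{20378} \approx 2.0739$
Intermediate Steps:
$G{\left(E,p \right)} = 2 p$
$X{\left(F,K \right)} = -4 - F$
$b{\left(t \right)} = -6 - 3 t$ ($b{\left(t \right)} = -6 + 3 \left(t - 2 t\right) = -6 + 3 \left(- t\right) = -6 - 3 t$)
$\frac{b{\left(X{\left(5,\left(4 - 2\right) + 4 \right)} \right)} + 42240}{40894 - 20516} = \frac{\left(-6 - 3 \left(-4 - 5\right)\right) + 42240}{40894 - 20516} = \frac{\left(-6 - 3 \left(-4 - 5\right)\right) + 42240}{20378} = \left(\left(-6 - -27\right) + 42240\right) \frac{1}{20378} = \left(\left(-6 + 27\right) + 42240\right) \frac{1}{20378} = \left(21 + 42240\right) \frac{1}{20378} = 42261 \cdot \frac{1}{20378} = \frac{42261}{20378}$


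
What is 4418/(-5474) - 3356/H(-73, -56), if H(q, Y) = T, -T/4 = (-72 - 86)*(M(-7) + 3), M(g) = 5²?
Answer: -1724137/1729784 ≈ -0.99674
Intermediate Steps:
M(g) = 25
T = 17696 (T = -4*(-72 - 86)*(25 + 3) = -(-632)*28 = -4*(-4424) = 17696)
H(q, Y) = 17696
4418/(-5474) - 3356/H(-73, -56) = 4418/(-5474) - 3356/17696 = 4418*(-1/5474) - 3356*1/17696 = -2209/2737 - 839/4424 = -1724137/1729784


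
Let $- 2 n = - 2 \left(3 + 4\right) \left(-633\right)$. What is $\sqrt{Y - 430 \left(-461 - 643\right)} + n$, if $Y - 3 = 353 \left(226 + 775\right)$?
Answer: $-4431 + 2 \sqrt{207019} \approx -3521.0$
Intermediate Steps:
$n = -4431$ ($n = - \frac{- 2 \left(3 + 4\right) \left(-633\right)}{2} = - \frac{\left(-2\right) 7 \left(-633\right)}{2} = - \frac{\left(-14\right) \left(-633\right)}{2} = \left(- \frac{1}{2}\right) 8862 = -4431$)
$Y = 353356$ ($Y = 3 + 353 \left(226 + 775\right) = 3 + 353 \cdot 1001 = 3 + 353353 = 353356$)
$\sqrt{Y - 430 \left(-461 - 643\right)} + n = \sqrt{353356 - 430 \left(-461 - 643\right)} - 4431 = \sqrt{353356 - -474720} - 4431 = \sqrt{353356 + 474720} - 4431 = \sqrt{828076} - 4431 = 2 \sqrt{207019} - 4431 = -4431 + 2 \sqrt{207019}$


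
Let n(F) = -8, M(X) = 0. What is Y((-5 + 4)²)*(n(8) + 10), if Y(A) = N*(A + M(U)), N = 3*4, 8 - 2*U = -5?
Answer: 24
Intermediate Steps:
U = 13/2 (U = 4 - ½*(-5) = 4 + 5/2 = 13/2 ≈ 6.5000)
N = 12
Y(A) = 12*A (Y(A) = 12*(A + 0) = 12*A)
Y((-5 + 4)²)*(n(8) + 10) = (12*(-5 + 4)²)*(-8 + 10) = (12*(-1)²)*2 = (12*1)*2 = 12*2 = 24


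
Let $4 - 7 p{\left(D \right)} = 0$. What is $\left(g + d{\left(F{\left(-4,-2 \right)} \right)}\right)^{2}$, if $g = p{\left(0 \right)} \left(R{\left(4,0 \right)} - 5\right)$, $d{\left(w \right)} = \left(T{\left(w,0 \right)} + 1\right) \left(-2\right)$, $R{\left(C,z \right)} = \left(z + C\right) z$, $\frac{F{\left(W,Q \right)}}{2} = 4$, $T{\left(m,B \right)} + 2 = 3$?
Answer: $\frac{2304}{49} \approx 47.02$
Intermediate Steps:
$T{\left(m,B \right)} = 1$ ($T{\left(m,B \right)} = -2 + 3 = 1$)
$F{\left(W,Q \right)} = 8$ ($F{\left(W,Q \right)} = 2 \cdot 4 = 8$)
$p{\left(D \right)} = \frac{4}{7}$ ($p{\left(D \right)} = \frac{4}{7} - 0 = \frac{4}{7} + 0 = \frac{4}{7}$)
$R{\left(C,z \right)} = z \left(C + z\right)$ ($R{\left(C,z \right)} = \left(C + z\right) z = z \left(C + z\right)$)
$d{\left(w \right)} = -4$ ($d{\left(w \right)} = \left(1 + 1\right) \left(-2\right) = 2 \left(-2\right) = -4$)
$g = - \frac{20}{7}$ ($g = \frac{4 \left(0 \left(4 + 0\right) - 5\right)}{7} = \frac{4 \left(0 \cdot 4 - 5\right)}{7} = \frac{4 \left(0 - 5\right)}{7} = \frac{4}{7} \left(-5\right) = - \frac{20}{7} \approx -2.8571$)
$\left(g + d{\left(F{\left(-4,-2 \right)} \right)}\right)^{2} = \left(- \frac{20}{7} - 4\right)^{2} = \left(- \frac{48}{7}\right)^{2} = \frac{2304}{49}$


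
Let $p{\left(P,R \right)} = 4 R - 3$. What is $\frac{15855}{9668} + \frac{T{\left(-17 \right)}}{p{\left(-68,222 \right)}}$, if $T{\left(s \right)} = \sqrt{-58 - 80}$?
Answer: $\frac{15855}{9668} + \frac{i \sqrt{138}}{885} \approx 1.6399 + 0.013274 i$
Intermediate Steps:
$p{\left(P,R \right)} = -3 + 4 R$
$T{\left(s \right)} = i \sqrt{138}$ ($T{\left(s \right)} = \sqrt{-138} = i \sqrt{138}$)
$\frac{15855}{9668} + \frac{T{\left(-17 \right)}}{p{\left(-68,222 \right)}} = \frac{15855}{9668} + \frac{i \sqrt{138}}{-3 + 4 \cdot 222} = 15855 \cdot \frac{1}{9668} + \frac{i \sqrt{138}}{-3 + 888} = \frac{15855}{9668} + \frac{i \sqrt{138}}{885}$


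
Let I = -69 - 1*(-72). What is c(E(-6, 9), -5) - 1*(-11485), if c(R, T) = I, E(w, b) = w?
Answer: 11488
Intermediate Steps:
I = 3 (I = -69 + 72 = 3)
c(R, T) = 3
c(E(-6, 9), -5) - 1*(-11485) = 3 - 1*(-11485) = 3 + 11485 = 11488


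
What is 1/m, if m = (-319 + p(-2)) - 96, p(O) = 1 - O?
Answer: -1/412 ≈ -0.0024272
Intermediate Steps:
m = -412 (m = (-319 + (1 - 1*(-2))) - 96 = (-319 + (1 + 2)) - 96 = (-319 + 3) - 96 = -316 - 96 = -412)
1/m = 1/(-412) = -1/412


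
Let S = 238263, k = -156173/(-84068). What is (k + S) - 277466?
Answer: -3295561631/84068 ≈ -39201.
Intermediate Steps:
k = 156173/84068 (k = -156173*(-1/84068) = 156173/84068 ≈ 1.8577)
(k + S) - 277466 = (156173/84068 + 238263) - 277466 = 20030450057/84068 - 277466 = -3295561631/84068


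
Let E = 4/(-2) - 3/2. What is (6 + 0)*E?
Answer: -21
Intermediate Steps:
E = -7/2 (E = 4*(-½) - 3*½ = -2 - 3/2 = -7/2 ≈ -3.5000)
(6 + 0)*E = (6 + 0)*(-7/2) = 6*(-7/2) = -21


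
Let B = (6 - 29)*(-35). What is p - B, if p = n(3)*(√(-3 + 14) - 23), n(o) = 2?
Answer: -851 + 2*√11 ≈ -844.37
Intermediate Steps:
B = 805 (B = -23*(-35) = 805)
p = -46 + 2*√11 (p = 2*(√(-3 + 14) - 23) = 2*(√11 - 23) = 2*(-23 + √11) = -46 + 2*√11 ≈ -39.367)
p - B = (-46 + 2*√11) - 1*805 = (-46 + 2*√11) - 805 = -851 + 2*√11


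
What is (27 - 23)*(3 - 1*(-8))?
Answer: 44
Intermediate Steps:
(27 - 23)*(3 - 1*(-8)) = 4*(3 + 8) = 4*11 = 44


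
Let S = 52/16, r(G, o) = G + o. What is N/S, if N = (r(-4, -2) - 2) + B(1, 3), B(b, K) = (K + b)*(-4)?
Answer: -96/13 ≈ -7.3846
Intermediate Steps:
B(b, K) = -4*K - 4*b
S = 13/4 (S = 52*(1/16) = 13/4 ≈ 3.2500)
N = -24 (N = ((-4 - 2) - 2) + (-4*3 - 4*1) = (-6 - 2) + (-12 - 4) = -8 - 16 = -24)
N/S = -24/(13/4) = (4/13)*(-24) = -96/13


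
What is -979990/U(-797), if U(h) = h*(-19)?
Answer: -979990/15143 ≈ -64.716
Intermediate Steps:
U(h) = -19*h
-979990/U(-797) = -979990/((-19*(-797))) = -979990/15143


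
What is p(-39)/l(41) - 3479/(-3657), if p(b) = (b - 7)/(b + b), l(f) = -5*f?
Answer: 3081166/3248635 ≈ 0.94845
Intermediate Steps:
p(b) = (-7 + b)/(2*b) (p(b) = (-7 + b)/((2*b)) = (-7 + b)*(1/(2*b)) = (-7 + b)/(2*b))
p(-39)/l(41) - 3479/(-3657) = ((½)*(-7 - 39)/(-39))/((-5*41)) - 3479/(-3657) = ((½)*(-1/39)*(-46))/(-205) - 3479*(-1/3657) = (23/39)*(-1/205) + 3479/3657 = -23/7995 + 3479/3657 = 3081166/3248635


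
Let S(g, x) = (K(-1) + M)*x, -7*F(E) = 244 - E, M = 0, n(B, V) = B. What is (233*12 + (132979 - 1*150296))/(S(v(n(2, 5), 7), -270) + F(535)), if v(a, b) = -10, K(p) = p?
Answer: -101647/2181 ≈ -46.606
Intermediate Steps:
F(E) = -244/7 + E/7 (F(E) = -(244 - E)/7 = -244/7 + E/7)
S(g, x) = -x (S(g, x) = (-1 + 0)*x = -x)
(233*12 + (132979 - 1*150296))/(S(v(n(2, 5), 7), -270) + F(535)) = (233*12 + (132979 - 1*150296))/(-1*(-270) + (-244/7 + (1/7)*535)) = (2796 + (132979 - 150296))/(270 + (-244/7 + 535/7)) = (2796 - 17317)/(270 + 291/7) = -14521/2181/7 = -14521*7/2181 = -101647/2181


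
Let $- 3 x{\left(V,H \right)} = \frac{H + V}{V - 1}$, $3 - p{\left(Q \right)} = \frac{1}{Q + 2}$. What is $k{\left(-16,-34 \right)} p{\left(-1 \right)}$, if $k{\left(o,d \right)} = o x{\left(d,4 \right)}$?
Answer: $\frac{64}{7} \approx 9.1429$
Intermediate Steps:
$p{\left(Q \right)} = 3 - \frac{1}{2 + Q}$ ($p{\left(Q \right)} = 3 - \frac{1}{Q + 2} = 3 - \frac{1}{2 + Q}$)
$x{\left(V,H \right)} = - \frac{H + V}{3 \left(-1 + V\right)}$ ($x{\left(V,H \right)} = - \frac{\left(H + V\right) \frac{1}{V - 1}}{3} = - \frac{\left(H + V\right) \frac{1}{-1 + V}}{3} = - \frac{\frac{1}{-1 + V} \left(H + V\right)}{3} = - \frac{H + V}{3 \left(-1 + V\right)}$)
$k{\left(o,d \right)} = \frac{o \left(-4 - d\right)}{3 \left(-1 + d\right)}$ ($k{\left(o,d \right)} = o \frac{\left(-1\right) 4 - d}{3 \left(-1 + d\right)} = o \frac{-4 - d}{3 \left(-1 + d\right)} = \frac{o \left(-4 - d\right)}{3 \left(-1 + d\right)}$)
$k{\left(-16,-34 \right)} p{\left(-1 \right)} = \left(-1\right) \left(-16\right) \frac{1}{-3 + 3 \left(-34\right)} \left(4 - 34\right) \frac{5 + 3 \left(-1\right)}{2 - 1} = \left(-1\right) \left(-16\right) \frac{1}{-3 - 102} \left(-30\right) \frac{5 - 3}{1} = \left(-1\right) \left(-16\right) \frac{1}{-105} \left(-30\right) 1 \cdot 2 = \left(-1\right) \left(-16\right) \left(- \frac{1}{105}\right) \left(-30\right) 2 = \frac{32}{7} \cdot 2 = \frac{64}{7}$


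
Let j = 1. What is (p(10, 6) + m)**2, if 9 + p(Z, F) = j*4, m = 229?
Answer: 50176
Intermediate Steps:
p(Z, F) = -5 (p(Z, F) = -9 + 1*4 = -9 + 4 = -5)
(p(10, 6) + m)**2 = (-5 + 229)**2 = 224**2 = 50176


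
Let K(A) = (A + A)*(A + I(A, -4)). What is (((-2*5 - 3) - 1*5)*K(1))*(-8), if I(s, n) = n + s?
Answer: -576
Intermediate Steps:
K(A) = 2*A*(-4 + 2*A) (K(A) = (A + A)*(A + (-4 + A)) = (2*A)*(-4 + 2*A) = 2*A*(-4 + 2*A))
(((-2*5 - 3) - 1*5)*K(1))*(-8) = (((-2*5 - 3) - 1*5)*(4*1*(-2 + 1)))*(-8) = (((-10 - 3) - 5)*(4*1*(-1)))*(-8) = ((-13 - 5)*(-4))*(-8) = -18*(-4)*(-8) = 72*(-8) = -576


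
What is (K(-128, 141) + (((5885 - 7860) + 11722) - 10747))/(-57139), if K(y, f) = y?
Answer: 1128/57139 ≈ 0.019741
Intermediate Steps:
(K(-128, 141) + (((5885 - 7860) + 11722) - 10747))/(-57139) = (-128 + (((5885 - 7860) + 11722) - 10747))/(-57139) = (-128 + ((-1975 + 11722) - 10747))*(-1/57139) = (-128 + (9747 - 10747))*(-1/57139) = (-128 - 1000)*(-1/57139) = -1128*(-1/57139) = 1128/57139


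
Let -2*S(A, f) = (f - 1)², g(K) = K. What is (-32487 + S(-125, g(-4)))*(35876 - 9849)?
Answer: -1691728973/2 ≈ -8.4586e+8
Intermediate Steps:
S(A, f) = -(-1 + f)²/2 (S(A, f) = -(f - 1)²/2 = -(-1 + f)²/2)
(-32487 + S(-125, g(-4)))*(35876 - 9849) = (-32487 - (-1 - 4)²/2)*(35876 - 9849) = (-32487 - ½*(-5)²)*26027 = (-32487 - ½*25)*26027 = (-32487 - 25/2)*26027 = -64999/2*26027 = -1691728973/2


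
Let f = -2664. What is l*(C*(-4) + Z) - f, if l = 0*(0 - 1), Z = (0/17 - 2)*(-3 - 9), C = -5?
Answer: 2664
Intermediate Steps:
Z = 24 (Z = (0*(1/17) - 2)*(-12) = (0 - 2)*(-12) = -2*(-12) = 24)
l = 0 (l = 0*(-1) = 0)
l*(C*(-4) + Z) - f = 0*(-5*(-4) + 24) - 1*(-2664) = 0*(20 + 24) + 2664 = 0*44 + 2664 = 0 + 2664 = 2664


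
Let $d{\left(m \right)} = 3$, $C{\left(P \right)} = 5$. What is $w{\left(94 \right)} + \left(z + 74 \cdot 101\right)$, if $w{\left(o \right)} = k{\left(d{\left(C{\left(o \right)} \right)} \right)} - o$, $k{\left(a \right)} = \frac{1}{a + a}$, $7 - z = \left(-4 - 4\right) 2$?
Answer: $\frac{44419}{6} \approx 7403.2$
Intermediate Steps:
$z = 23$ ($z = 7 - \left(-4 - 4\right) 2 = 7 - \left(-8\right) 2 = 7 - -16 = 7 + 16 = 23$)
$k{\left(a \right)} = \frac{1}{2 a}$
$w{\left(o \right)} = \frac{1}{6} - o$ ($w{\left(o \right)} = \frac{1}{2 \cdot 3} - o = \frac{1}{2} \cdot \frac{1}{3} - o = \frac{1}{6} - o$)
$w{\left(94 \right)} + \left(z + 74 \cdot 101\right) = \left(\frac{1}{6} - 94\right) + \left(23 + 74 \cdot 101\right) = \left(\frac{1}{6} - 94\right) + \left(23 + 7474\right) = - \frac{563}{6} + 7497 = \frac{44419}{6}$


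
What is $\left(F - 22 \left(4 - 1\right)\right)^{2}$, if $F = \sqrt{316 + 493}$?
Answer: $\left(66 - \sqrt{809}\right)^{2} \approx 1410.5$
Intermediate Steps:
$F = \sqrt{809} \approx 28.443$
$\left(F - 22 \left(4 - 1\right)\right)^{2} = \left(\sqrt{809} - 22 \left(4 - 1\right)\right)^{2} = \left(\sqrt{809} - 66\right)^{2} = \left(-66 + \sqrt{809}\right)^{2}$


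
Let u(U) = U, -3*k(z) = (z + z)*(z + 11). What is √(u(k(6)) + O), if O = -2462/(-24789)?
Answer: I*√41724596910/24789 ≈ 8.2402*I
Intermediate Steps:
O = 2462/24789 (O = -2462*(-1/24789) = 2462/24789 ≈ 0.099318)
k(z) = -2*z*(11 + z)/3 (k(z) = -(z + z)*(z + 11)/3 = -2*z*(11 + z)/3)
√(u(k(6)) + O) = √(-⅔*6*(11 + 6) + 2462/24789) = √(-⅔*6*17 + 2462/24789) = √(-68 + 2462/24789) = √(-1683190/24789) = I*√41724596910/24789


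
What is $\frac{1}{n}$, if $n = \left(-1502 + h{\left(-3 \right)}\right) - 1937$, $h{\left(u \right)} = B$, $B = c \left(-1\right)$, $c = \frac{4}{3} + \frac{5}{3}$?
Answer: $- \frac{1}{3442} \approx -0.00029053$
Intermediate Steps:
$c = 3$ ($c = 4 \cdot \frac{1}{3} + 5 \cdot \frac{1}{3} = \frac{4}{3} + \frac{5}{3} = 3$)
$B = -3$ ($B = 3 \left(-1\right) = -3$)
$h{\left(u \right)} = -3$
$n = -3442$ ($n = \left(-1502 - 3\right) - 1937 = -1505 - 1937 = -3442$)
$\frac{1}{n} = \frac{1}{-3442} = - \frac{1}{3442}$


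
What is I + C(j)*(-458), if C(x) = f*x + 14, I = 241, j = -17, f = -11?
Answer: -91817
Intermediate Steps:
C(x) = 14 - 11*x (C(x) = -11*x + 14 = 14 - 11*x)
I + C(j)*(-458) = 241 + (14 - 11*(-17))*(-458) = 241 + (14 + 187)*(-458) = 241 + 201*(-458) = 241 - 92058 = -91817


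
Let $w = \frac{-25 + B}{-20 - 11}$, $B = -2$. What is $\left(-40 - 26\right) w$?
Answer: $- \frac{1782}{31} \approx -57.484$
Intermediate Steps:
$w = \frac{27}{31}$ ($w = \frac{-25 - 2}{-20 - 11} = - \frac{27}{-31} = \left(-27\right) \left(- \frac{1}{31}\right) = \frac{27}{31} \approx 0.87097$)
$\left(-40 - 26\right) w = \left(-40 - 26\right) \frac{27}{31} = \left(-66\right) \frac{27}{31} = - \frac{1782}{31}$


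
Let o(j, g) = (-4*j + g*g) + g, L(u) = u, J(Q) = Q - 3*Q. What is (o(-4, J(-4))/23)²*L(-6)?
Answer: -46464/529 ≈ -87.834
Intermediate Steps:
J(Q) = -2*Q
o(j, g) = g + g² - 4*j (o(j, g) = (-4*j + g²) + g = (g² - 4*j) + g = g + g² - 4*j)
(o(-4, J(-4))/23)²*L(-6) = ((-2*(-4) + (-2*(-4))² - 4*(-4))/23)²*(-6) = ((8 + 8² + 16)*(1/23))²*(-6) = ((8 + 64 + 16)*(1/23))²*(-6) = (88*(1/23))²*(-6) = (88/23)²*(-6) = (7744/529)*(-6) = -46464/529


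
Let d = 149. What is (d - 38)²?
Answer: 12321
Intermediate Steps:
(d - 38)² = (149 - 38)² = 111² = 12321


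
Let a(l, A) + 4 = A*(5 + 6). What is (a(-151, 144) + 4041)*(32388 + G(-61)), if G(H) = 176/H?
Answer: 11104240532/61 ≈ 1.8204e+8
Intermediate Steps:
a(l, A) = -4 + 11*A (a(l, A) = -4 + A*(5 + 6) = -4 + A*11 = -4 + 11*A)
(a(-151, 144) + 4041)*(32388 + G(-61)) = ((-4 + 11*144) + 4041)*(32388 + 176/(-61)) = ((-4 + 1584) + 4041)*(32388 + 176*(-1/61)) = (1580 + 4041)*(32388 - 176/61) = 5621*(1975492/61) = 11104240532/61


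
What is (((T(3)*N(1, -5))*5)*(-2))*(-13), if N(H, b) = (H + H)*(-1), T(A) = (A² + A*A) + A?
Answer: -5460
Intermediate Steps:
T(A) = A + 2*A² (T(A) = (A² + A²) + A = 2*A² + A = A + 2*A²)
N(H, b) = -2*H (N(H, b) = (2*H)*(-1) = -2*H)
(((T(3)*N(1, -5))*5)*(-2))*(-13) = ((((3*(1 + 2*3))*(-2*1))*5)*(-2))*(-13) = ((((3*(1 + 6))*(-2))*5)*(-2))*(-13) = ((((3*7)*(-2))*5)*(-2))*(-13) = (((21*(-2))*5)*(-2))*(-13) = (-42*5*(-2))*(-13) = -210*(-2)*(-13) = 420*(-13) = -5460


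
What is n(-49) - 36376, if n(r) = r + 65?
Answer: -36360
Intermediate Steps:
n(r) = 65 + r
n(-49) - 36376 = (65 - 49) - 36376 = 16 - 36376 = -36360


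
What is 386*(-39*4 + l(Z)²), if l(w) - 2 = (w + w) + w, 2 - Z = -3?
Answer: 51338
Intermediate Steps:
Z = 5 (Z = 2 - 1*(-3) = 2 + 3 = 5)
l(w) = 2 + 3*w (l(w) = 2 + ((w + w) + w) = 2 + (2*w + w) = 2 + 3*w)
386*(-39*4 + l(Z)²) = 386*(-39*4 + (2 + 3*5)²) = 386*(-156 + (2 + 15)²) = 386*(-156 + 17²) = 386*(-156 + 289) = 386*133 = 51338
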